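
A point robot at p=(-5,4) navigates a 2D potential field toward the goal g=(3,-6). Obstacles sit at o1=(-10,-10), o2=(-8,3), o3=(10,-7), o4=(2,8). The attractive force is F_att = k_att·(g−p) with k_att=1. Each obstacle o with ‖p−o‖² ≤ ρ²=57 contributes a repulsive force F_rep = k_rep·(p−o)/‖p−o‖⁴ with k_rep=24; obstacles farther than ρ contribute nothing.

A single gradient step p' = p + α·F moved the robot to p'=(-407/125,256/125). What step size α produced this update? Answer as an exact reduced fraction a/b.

α = 1/5

F_att = 1·(g−p) = 1·(8,-10) = (8.0000,-10.0000)
o1: d²=221 > ρ²=57 → inactive
o2: d²=10 ≤ ρ²=57; F_rep = 24·(3,1)/10² = (0.7200,0.2400)
o3: d²=346 > ρ²=57 → inactive
o4: d²=65 > ρ²=57 → inactive
F = F_att + ΣF_rep = (8.7200,-9.7600)
Δp = p'−p = (1.7440,-1.9520); α = Δx/Fx = (218/125) / (218/25) = 1/5
check: Δy/Fy = (-244/125) / (-244/25) = 1/5 ✓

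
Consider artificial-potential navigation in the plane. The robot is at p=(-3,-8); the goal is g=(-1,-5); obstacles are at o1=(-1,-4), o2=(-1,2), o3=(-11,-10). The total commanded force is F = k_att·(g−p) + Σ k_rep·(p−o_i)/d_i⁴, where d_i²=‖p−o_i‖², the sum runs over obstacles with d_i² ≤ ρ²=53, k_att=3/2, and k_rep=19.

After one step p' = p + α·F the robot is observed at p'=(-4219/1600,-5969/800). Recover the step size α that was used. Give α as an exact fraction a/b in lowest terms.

α = 1/8

F_att = 3/2·(g−p) = 3/2·(2,3) = (3.0000,4.5000)
o1: d²=20 ≤ ρ²=53; F_rep = 19·(-2,-4)/20² = (-0.0950,-0.1900)
o2: d²=104 > ρ²=53 → inactive
o3: d²=68 > ρ²=53 → inactive
F = F_att + ΣF_rep = (2.9050,4.3100)
Δp = p'−p = (0.3631,0.5387); α = Δx/Fx = (581/1600) / (581/200) = 1/8
check: Δy/Fy = (431/800) / (431/100) = 1/8 ✓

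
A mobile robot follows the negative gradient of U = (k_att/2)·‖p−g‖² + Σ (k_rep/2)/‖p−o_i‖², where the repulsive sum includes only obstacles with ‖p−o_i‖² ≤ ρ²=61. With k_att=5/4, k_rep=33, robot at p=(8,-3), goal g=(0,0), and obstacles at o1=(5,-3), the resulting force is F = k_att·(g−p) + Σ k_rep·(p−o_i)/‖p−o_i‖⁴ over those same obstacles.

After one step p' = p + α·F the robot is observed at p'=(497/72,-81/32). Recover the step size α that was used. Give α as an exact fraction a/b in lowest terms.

F_att = 5/4·(g−p) = 5/4·(-8,3) = (-10.0000,3.7500)
o1: d²=9 ≤ ρ²=61; F_rep = 33·(3,0)/9² = (1.2222,0.0000)
F = F_att + ΣF_rep = (-8.7778,3.7500)
Δp = p'−p = (-1.0972,0.4688); α = Δx/Fx = (-79/72) / (-79/9) = 1/8
check: Δy/Fy = (15/32) / (15/4) = 1/8 ✓

α = 1/8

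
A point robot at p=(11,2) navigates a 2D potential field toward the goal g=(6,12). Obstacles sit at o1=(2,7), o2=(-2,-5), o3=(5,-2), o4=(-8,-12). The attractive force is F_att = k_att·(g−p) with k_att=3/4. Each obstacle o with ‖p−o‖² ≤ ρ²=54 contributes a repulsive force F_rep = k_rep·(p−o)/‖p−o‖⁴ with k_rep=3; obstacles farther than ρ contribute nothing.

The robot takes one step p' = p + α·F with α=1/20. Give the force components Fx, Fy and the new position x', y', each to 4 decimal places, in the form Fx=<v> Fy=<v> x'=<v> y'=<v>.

F_att = 3/4·(g−p) = 3/4·(-5,10) = (-3.7500,7.5000)
o1: d²=106 > ρ²=54 → inactive
o2: d²=218 > ρ²=54 → inactive
o3: d²=52 ≤ ρ²=54; F_rep = 3·(6,4)/52² = (0.0067,0.0044)
o4: d²=557 > ρ²=54 → inactive
F = F_att + ΣF_rep = (-3.7433,7.5044)
p' = p + 1/20·F = (10.8128,2.3752)

Fx=-3.7433 Fy=7.5044 x'=10.8128 y'=2.3752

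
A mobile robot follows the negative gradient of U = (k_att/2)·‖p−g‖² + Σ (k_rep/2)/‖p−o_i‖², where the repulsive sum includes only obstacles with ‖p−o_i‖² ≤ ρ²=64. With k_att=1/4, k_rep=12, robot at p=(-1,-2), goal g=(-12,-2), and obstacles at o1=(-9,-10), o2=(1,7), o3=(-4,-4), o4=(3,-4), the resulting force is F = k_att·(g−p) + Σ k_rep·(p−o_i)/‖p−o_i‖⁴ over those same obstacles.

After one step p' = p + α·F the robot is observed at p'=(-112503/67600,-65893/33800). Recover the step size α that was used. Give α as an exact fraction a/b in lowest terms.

α = 1/4

F_att = 1/4·(g−p) = 1/4·(-11,0) = (-2.7500,0.0000)
o1: d²=128 > ρ²=64 → inactive
o2: d²=85 > ρ²=64 → inactive
o3: d²=13 ≤ ρ²=64; F_rep = 12·(3,2)/13² = (0.2130,0.1420)
o4: d²=20 ≤ ρ²=64; F_rep = 12·(-4,2)/20² = (-0.1200,0.0600)
F = F_att + ΣF_rep = (-2.6570,0.2020)
Δp = p'−p = (-0.6642,0.0505); α = Δx/Fx = (-44903/67600) / (-44903/16900) = 1/4
check: Δy/Fy = (1707/33800) / (1707/8450) = 1/4 ✓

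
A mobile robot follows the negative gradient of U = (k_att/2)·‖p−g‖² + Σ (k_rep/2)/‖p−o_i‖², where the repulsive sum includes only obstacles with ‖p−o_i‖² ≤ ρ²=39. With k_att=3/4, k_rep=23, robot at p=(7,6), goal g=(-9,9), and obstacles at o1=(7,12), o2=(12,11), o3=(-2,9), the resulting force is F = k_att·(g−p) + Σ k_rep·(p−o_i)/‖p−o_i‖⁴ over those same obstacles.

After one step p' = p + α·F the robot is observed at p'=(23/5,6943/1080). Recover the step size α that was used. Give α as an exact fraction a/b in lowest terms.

F_att = 3/4·(g−p) = 3/4·(-16,3) = (-12.0000,2.2500)
o1: d²=36 ≤ ρ²=39; F_rep = 23·(0,-6)/36² = (0.0000,-0.1065)
o2: d²=50 > ρ²=39 → inactive
o3: d²=90 > ρ²=39 → inactive
F = F_att + ΣF_rep = (-12.0000,2.1435)
Δp = p'−p = (-2.4000,0.4287); α = Δx/Fx = (-12/5) / (-12) = 1/5
check: Δy/Fy = (463/1080) / (463/216) = 1/5 ✓

α = 1/5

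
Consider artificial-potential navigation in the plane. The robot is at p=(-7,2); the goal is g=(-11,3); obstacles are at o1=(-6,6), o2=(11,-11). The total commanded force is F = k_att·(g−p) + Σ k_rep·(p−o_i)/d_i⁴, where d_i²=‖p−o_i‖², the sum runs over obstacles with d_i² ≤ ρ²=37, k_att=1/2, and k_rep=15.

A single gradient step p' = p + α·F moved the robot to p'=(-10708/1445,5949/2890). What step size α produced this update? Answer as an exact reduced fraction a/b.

α = 1/5

F_att = 1/2·(g−p) = 1/2·(-4,1) = (-2.0000,0.5000)
o1: d²=17 ≤ ρ²=37; F_rep = 15·(-1,-4)/17² = (-0.0519,-0.2076)
o2: d²=493 > ρ²=37 → inactive
F = F_att + ΣF_rep = (-2.0519,0.2924)
Δp = p'−p = (-0.4104,0.0585); α = Δx/Fx = (-593/1445) / (-593/289) = 1/5
check: Δy/Fy = (169/2890) / (169/578) = 1/5 ✓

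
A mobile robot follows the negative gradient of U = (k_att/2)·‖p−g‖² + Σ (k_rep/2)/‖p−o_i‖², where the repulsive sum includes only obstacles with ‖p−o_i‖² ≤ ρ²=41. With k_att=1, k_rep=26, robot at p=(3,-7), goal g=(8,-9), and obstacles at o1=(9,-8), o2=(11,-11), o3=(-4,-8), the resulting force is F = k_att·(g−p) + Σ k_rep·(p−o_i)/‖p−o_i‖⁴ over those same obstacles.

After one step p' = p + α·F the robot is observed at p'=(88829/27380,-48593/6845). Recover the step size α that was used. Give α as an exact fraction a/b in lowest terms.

α = 1/20

F_att = 1·(g−p) = 1·(5,-2) = (5.0000,-2.0000)
o1: d²=37 ≤ ρ²=41; F_rep = 26·(-6,1)/37² = (-0.1140,0.0190)
o2: d²=80 > ρ²=41 → inactive
o3: d²=50 > ρ²=41 → inactive
F = F_att + ΣF_rep = (4.8860,-1.9810)
Δp = p'−p = (0.2443,-0.0991); α = Δx/Fx = (6689/27380) / (6689/1369) = 1/20
check: Δy/Fy = (-678/6845) / (-2712/1369) = 1/20 ✓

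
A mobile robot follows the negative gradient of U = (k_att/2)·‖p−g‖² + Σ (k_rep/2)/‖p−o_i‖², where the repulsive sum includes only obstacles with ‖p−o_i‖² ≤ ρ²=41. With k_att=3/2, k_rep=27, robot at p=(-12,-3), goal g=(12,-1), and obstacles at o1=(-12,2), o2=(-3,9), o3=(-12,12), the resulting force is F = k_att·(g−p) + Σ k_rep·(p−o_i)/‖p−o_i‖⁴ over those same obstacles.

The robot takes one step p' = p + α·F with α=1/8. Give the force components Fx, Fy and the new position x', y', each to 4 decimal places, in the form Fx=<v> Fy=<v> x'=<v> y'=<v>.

Fx=36.0000 Fy=2.7840 x'=-7.5000 y'=-2.6520

F_att = 3/2·(g−p) = 3/2·(24,2) = (36.0000,3.0000)
o1: d²=25 ≤ ρ²=41; F_rep = 27·(0,-5)/25² = (0.0000,-0.2160)
o2: d²=225 > ρ²=41 → inactive
o3: d²=225 > ρ²=41 → inactive
F = F_att + ΣF_rep = (36.0000,2.7840)
p' = p + 1/8·F = (-7.5000,-2.6520)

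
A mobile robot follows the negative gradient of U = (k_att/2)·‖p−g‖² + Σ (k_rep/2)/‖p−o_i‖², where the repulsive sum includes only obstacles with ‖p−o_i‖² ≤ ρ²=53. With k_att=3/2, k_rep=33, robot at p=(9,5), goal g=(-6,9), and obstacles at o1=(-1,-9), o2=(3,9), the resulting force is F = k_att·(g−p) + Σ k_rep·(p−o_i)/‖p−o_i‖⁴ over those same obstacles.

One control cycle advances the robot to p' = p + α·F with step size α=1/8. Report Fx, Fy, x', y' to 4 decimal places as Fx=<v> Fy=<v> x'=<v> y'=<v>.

Fx=-22.4268 Fy=5.9512 x'=6.1967 y'=5.7439

F_att = 3/2·(g−p) = 3/2·(-15,4) = (-22.5000,6.0000)
o1: d²=296 > ρ²=53 → inactive
o2: d²=52 ≤ ρ²=53; F_rep = 33·(6,-4)/52² = (0.0732,-0.0488)
F = F_att + ΣF_rep = (-22.4268,5.9512)
p' = p + 1/8·F = (6.1967,5.7439)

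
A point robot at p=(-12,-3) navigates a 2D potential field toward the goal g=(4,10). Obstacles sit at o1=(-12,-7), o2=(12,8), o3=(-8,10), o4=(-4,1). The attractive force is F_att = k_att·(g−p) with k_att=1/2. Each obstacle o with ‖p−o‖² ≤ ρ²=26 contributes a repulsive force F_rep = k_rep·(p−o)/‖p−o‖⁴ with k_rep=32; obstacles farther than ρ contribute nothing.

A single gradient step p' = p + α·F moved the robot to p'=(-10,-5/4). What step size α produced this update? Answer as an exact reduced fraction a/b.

α = 1/4

F_att = 1/2·(g−p) = 1/2·(16,13) = (8.0000,6.5000)
o1: d²=16 ≤ ρ²=26; F_rep = 32·(0,4)/16² = (0.0000,0.5000)
o2: d²=697 > ρ²=26 → inactive
o3: d²=185 > ρ²=26 → inactive
o4: d²=80 > ρ²=26 → inactive
F = F_att + ΣF_rep = (8.0000,7.0000)
Δp = p'−p = (2.0000,1.7500); α = Δx/Fx = (2) / (8) = 1/4
check: Δy/Fy = (7/4) / (7) = 1/4 ✓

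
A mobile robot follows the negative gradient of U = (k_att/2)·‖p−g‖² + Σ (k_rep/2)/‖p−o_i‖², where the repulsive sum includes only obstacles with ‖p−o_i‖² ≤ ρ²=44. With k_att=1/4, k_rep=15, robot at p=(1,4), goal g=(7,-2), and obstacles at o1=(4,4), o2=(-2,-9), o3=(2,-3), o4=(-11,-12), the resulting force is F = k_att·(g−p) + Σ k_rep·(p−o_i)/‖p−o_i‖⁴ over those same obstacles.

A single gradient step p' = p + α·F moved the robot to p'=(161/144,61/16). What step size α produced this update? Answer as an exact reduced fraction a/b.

α = 1/8

F_att = 1/4·(g−p) = 1/4·(6,-6) = (1.5000,-1.5000)
o1: d²=9 ≤ ρ²=44; F_rep = 15·(-3,0)/9² = (-0.5556,0.0000)
o2: d²=178 > ρ²=44 → inactive
o3: d²=50 > ρ²=44 → inactive
o4: d²=400 > ρ²=44 → inactive
F = F_att + ΣF_rep = (0.9444,-1.5000)
Δp = p'−p = (0.1181,-0.1875); α = Δx/Fx = (17/144) / (17/18) = 1/8
check: Δy/Fy = (-3/16) / (-3/2) = 1/8 ✓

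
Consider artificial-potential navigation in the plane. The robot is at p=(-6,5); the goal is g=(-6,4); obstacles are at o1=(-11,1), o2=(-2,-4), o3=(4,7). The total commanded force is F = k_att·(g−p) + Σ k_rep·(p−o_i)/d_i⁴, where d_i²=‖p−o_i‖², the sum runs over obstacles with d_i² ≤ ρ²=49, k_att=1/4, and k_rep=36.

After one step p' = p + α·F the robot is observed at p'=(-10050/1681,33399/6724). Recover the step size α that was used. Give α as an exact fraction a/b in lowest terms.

F_att = 1/4·(g−p) = 1/4·(0,-1) = (0.0000,-0.2500)
o1: d²=41 ≤ ρ²=49; F_rep = 36·(5,4)/41² = (0.1071,0.0857)
o2: d²=97 > ρ²=49 → inactive
o3: d²=104 > ρ²=49 → inactive
F = F_att + ΣF_rep = (0.1071,-0.1643)
Δp = p'−p = (0.0214,-0.0329); α = Δx/Fx = (36/1681) / (180/1681) = 1/5
check: Δy/Fy = (-221/6724) / (-1105/6724) = 1/5 ✓

α = 1/5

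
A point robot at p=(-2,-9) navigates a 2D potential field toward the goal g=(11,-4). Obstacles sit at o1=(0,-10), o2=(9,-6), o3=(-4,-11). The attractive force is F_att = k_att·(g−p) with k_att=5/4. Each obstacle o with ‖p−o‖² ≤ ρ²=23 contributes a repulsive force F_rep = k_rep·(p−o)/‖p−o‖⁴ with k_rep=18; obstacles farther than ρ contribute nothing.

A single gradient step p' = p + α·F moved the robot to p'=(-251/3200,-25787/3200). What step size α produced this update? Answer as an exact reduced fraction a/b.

α = 1/8

F_att = 5/4·(g−p) = 5/4·(13,5) = (16.2500,6.2500)
o1: d²=5 ≤ ρ²=23; F_rep = 18·(-2,1)/5² = (-1.4400,0.7200)
o2: d²=130 > ρ²=23 → inactive
o3: d²=8 ≤ ρ²=23; F_rep = 18·(2,2)/8² = (0.5625,0.5625)
F = F_att + ΣF_rep = (15.3725,7.5325)
Δp = p'−p = (1.9216,0.9416); α = Δx/Fx = (6149/3200) / (6149/400) = 1/8
check: Δy/Fy = (3013/3200) / (3013/400) = 1/8 ✓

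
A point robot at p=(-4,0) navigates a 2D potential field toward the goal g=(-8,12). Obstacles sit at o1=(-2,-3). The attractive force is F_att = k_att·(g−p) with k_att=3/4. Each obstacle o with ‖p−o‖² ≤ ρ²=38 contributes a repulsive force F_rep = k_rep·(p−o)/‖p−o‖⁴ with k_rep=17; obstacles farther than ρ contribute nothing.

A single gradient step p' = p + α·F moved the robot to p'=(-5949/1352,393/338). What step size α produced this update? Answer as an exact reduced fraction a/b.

F_att = 3/4·(g−p) = 3/4·(-4,12) = (-3.0000,9.0000)
o1: d²=13 ≤ ρ²=38; F_rep = 17·(-2,3)/13² = (-0.2012,0.3018)
F = F_att + ΣF_rep = (-3.2012,9.3018)
Δp = p'−p = (-0.4001,1.1627); α = Δx/Fx = (-541/1352) / (-541/169) = 1/8
check: Δy/Fy = (393/338) / (1572/169) = 1/8 ✓

α = 1/8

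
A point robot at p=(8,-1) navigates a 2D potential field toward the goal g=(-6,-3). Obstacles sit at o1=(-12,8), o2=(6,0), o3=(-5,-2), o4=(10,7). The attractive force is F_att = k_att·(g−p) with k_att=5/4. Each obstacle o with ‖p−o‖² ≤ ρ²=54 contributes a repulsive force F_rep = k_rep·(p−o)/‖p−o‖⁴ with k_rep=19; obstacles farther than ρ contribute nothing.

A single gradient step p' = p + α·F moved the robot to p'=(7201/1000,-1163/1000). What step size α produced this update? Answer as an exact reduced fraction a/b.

α = 1/20

F_att = 5/4·(g−p) = 5/4·(-14,-2) = (-17.5000,-2.5000)
o1: d²=481 > ρ²=54 → inactive
o2: d²=5 ≤ ρ²=54; F_rep = 19·(2,-1)/5² = (1.5200,-0.7600)
o3: d²=170 > ρ²=54 → inactive
o4: d²=68 > ρ²=54 → inactive
F = F_att + ΣF_rep = (-15.9800,-3.2600)
Δp = p'−p = (-0.7990,-0.1630); α = Δx/Fx = (-799/1000) / (-799/50) = 1/20
check: Δy/Fy = (-163/1000) / (-163/50) = 1/20 ✓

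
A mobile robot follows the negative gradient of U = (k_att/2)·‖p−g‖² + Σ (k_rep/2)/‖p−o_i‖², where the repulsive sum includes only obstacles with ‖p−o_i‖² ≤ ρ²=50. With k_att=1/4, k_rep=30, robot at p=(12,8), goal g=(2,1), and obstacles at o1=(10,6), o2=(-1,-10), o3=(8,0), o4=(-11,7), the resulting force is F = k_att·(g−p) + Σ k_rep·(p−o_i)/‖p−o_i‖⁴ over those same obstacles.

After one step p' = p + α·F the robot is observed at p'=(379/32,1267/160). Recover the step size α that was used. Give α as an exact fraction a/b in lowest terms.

F_att = 1/4·(g−p) = 1/4·(-10,-7) = (-2.5000,-1.7500)
o1: d²=8 ≤ ρ²=50; F_rep = 30·(2,2)/8² = (0.9375,0.9375)
o2: d²=493 > ρ²=50 → inactive
o3: d²=80 > ρ²=50 → inactive
o4: d²=530 > ρ²=50 → inactive
F = F_att + ΣF_rep = (-1.5625,-0.8125)
Δp = p'−p = (-0.1562,-0.0813); α = Δx/Fx = (-5/32) / (-25/16) = 1/10
check: Δy/Fy = (-13/160) / (-13/16) = 1/10 ✓

α = 1/10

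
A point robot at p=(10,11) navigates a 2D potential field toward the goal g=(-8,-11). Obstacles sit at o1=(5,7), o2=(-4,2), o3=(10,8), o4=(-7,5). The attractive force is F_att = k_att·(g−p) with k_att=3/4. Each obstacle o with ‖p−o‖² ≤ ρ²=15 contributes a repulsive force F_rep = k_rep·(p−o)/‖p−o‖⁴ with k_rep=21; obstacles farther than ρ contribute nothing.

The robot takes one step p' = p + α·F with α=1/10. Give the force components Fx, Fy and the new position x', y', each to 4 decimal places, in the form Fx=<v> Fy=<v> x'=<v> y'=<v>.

F_att = 3/4·(g−p) = 3/4·(-18,-22) = (-13.5000,-16.5000)
o1: d²=41 > ρ²=15 → inactive
o2: d²=277 > ρ²=15 → inactive
o3: d²=9 ≤ ρ²=15; F_rep = 21·(0,3)/9² = (0.0000,0.7778)
o4: d²=325 > ρ²=15 → inactive
F = F_att + ΣF_rep = (-13.5000,-15.7222)
p' = p + 1/10·F = (8.6500,9.4278)

Fx=-13.5000 Fy=-15.7222 x'=8.6500 y'=9.4278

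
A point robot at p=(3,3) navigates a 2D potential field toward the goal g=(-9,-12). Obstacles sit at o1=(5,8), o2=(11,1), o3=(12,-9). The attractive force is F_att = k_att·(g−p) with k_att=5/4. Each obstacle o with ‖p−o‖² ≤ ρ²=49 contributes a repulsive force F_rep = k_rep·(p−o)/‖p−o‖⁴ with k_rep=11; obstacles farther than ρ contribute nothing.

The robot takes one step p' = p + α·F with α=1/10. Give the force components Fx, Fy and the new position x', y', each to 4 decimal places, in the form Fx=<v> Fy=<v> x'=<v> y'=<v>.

F_att = 5/4·(g−p) = 5/4·(-12,-15) = (-15.0000,-18.7500)
o1: d²=29 ≤ ρ²=49; F_rep = 11·(-2,-5)/29² = (-0.0262,-0.0654)
o2: d²=68 > ρ²=49 → inactive
o3: d²=225 > ρ²=49 → inactive
F = F_att + ΣF_rep = (-15.0262,-18.8154)
p' = p + 1/10·F = (1.4974,1.1185)

Fx=-15.0262 Fy=-18.8154 x'=1.4974 y'=1.1185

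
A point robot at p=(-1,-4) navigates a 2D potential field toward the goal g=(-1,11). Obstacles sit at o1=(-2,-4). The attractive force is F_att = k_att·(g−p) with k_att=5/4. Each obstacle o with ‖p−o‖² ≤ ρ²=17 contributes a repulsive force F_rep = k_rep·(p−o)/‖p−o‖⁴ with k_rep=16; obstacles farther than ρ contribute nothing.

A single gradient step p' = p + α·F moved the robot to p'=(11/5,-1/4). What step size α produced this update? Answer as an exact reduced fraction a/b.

α = 1/5

F_att = 5/4·(g−p) = 5/4·(0,15) = (0.0000,18.7500)
o1: d²=1 ≤ ρ²=17; F_rep = 16·(1,0)/1² = (16.0000,0.0000)
F = F_att + ΣF_rep = (16.0000,18.7500)
Δp = p'−p = (3.2000,3.7500); α = Δx/Fx = (16/5) / (16) = 1/5
check: Δy/Fy = (15/4) / (75/4) = 1/5 ✓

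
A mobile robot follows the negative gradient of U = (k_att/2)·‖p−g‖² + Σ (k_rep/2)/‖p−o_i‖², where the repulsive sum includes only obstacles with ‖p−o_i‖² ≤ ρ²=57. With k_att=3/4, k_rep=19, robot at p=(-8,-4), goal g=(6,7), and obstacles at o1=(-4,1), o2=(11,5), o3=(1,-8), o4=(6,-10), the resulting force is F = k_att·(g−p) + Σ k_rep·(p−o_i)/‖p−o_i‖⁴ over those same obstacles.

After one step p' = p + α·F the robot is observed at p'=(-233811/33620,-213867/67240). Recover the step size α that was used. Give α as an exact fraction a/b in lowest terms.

F_att = 3/4·(g−p) = 3/4·(14,11) = (10.5000,8.2500)
o1: d²=41 ≤ ρ²=57; F_rep = 19·(-4,-5)/41² = (-0.0452,-0.0565)
o2: d²=442 > ρ²=57 → inactive
o3: d²=97 > ρ²=57 → inactive
o4: d²=232 > ρ²=57 → inactive
F = F_att + ΣF_rep = (10.4548,8.1935)
Δp = p'−p = (1.0455,0.8193); α = Δx/Fx = (35149/33620) / (35149/3362) = 1/10
check: Δy/Fy = (55093/67240) / (55093/6724) = 1/10 ✓

α = 1/10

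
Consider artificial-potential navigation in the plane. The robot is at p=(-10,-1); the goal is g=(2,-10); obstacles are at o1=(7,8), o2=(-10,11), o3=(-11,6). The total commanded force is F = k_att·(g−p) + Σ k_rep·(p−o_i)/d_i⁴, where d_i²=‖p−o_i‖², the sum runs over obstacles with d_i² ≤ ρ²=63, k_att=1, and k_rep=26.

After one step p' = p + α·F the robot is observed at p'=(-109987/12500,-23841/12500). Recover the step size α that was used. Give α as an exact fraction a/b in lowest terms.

F_att = 1·(g−p) = 1·(12,-9) = (12.0000,-9.0000)
o1: d²=370 > ρ²=63 → inactive
o2: d²=144 > ρ²=63 → inactive
o3: d²=50 ≤ ρ²=63; F_rep = 26·(1,-7)/50² = (0.0104,-0.0728)
F = F_att + ΣF_rep = (12.0104,-9.0728)
Δp = p'−p = (1.2010,-0.9073); α = Δx/Fx = (15013/12500) / (15013/1250) = 1/10
check: Δy/Fy = (-11341/12500) / (-11341/1250) = 1/10 ✓

α = 1/10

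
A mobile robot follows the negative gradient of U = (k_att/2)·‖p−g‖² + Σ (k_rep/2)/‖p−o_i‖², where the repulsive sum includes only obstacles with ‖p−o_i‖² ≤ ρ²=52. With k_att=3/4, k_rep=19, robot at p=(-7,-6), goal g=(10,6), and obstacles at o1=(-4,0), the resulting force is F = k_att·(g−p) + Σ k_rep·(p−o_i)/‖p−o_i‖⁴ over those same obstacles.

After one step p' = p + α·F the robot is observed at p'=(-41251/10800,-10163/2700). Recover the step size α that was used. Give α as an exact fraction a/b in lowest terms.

F_att = 3/4·(g−p) = 3/4·(17,12) = (12.7500,9.0000)
o1: d²=45 ≤ ρ²=52; F_rep = 19·(-3,-6)/45² = (-0.0281,-0.0563)
F = F_att + ΣF_rep = (12.7219,8.9437)
Δp = p'−p = (3.1805,2.2359); α = Δx/Fx = (34349/10800) / (34349/2700) = 1/4
check: Δy/Fy = (6037/2700) / (6037/675) = 1/4 ✓

α = 1/4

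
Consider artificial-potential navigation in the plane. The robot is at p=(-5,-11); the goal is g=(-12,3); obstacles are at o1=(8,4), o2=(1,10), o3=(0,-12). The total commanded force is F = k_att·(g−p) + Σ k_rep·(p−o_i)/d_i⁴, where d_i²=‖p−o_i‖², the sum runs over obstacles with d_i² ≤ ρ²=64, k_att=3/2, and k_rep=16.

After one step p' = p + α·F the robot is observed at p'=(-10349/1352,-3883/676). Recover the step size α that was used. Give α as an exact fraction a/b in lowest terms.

F_att = 3/2·(g−p) = 3/2·(-7,14) = (-10.5000,21.0000)
o1: d²=394 > ρ²=64 → inactive
o2: d²=477 > ρ²=64 → inactive
o3: d²=26 ≤ ρ²=64; F_rep = 16·(-5,1)/26² = (-0.1183,0.0237)
F = F_att + ΣF_rep = (-10.6183,21.0237)
Δp = p'−p = (-2.6546,5.2559); α = Δx/Fx = (-3589/1352) / (-3589/338) = 1/4
check: Δy/Fy = (3553/676) / (3553/169) = 1/4 ✓

α = 1/4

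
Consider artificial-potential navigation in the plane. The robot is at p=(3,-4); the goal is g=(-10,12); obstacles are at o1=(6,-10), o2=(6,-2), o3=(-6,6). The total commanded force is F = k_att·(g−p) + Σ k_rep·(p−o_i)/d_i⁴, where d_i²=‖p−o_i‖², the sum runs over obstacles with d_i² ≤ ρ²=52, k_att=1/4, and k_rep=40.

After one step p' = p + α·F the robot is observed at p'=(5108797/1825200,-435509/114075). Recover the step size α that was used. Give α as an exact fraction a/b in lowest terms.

α = 1/20

F_att = 1/4·(g−p) = 1/4·(-13,16) = (-3.2500,4.0000)
o1: d²=45 ≤ ρ²=52; F_rep = 40·(-3,6)/45² = (-0.0593,0.1185)
o2: d²=13 ≤ ρ²=52; F_rep = 40·(-3,-2)/13² = (-0.7101,-0.4734)
o3: d²=181 > ρ²=52 → inactive
F = F_att + ΣF_rep = (-4.0193,3.6451)
Δp = p'−p = (-0.2010,0.1823); α = Δx/Fx = (-366803/1825200) / (-366803/91260) = 1/20
check: Δy/Fy = (20791/114075) / (83164/22815) = 1/20 ✓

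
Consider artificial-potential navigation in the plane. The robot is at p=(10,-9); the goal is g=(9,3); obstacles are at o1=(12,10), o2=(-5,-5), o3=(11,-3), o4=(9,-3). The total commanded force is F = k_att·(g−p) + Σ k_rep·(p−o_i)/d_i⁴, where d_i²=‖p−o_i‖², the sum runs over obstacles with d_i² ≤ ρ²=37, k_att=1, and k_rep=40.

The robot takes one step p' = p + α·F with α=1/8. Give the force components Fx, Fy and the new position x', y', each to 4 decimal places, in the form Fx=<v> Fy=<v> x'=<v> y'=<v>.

F_att = 1·(g−p) = 1·(-1,12) = (-1.0000,12.0000)
o1: d²=365 > ρ²=37 → inactive
o2: d²=241 > ρ²=37 → inactive
o3: d²=37 ≤ ρ²=37; F_rep = 40·(-1,-6)/37² = (-0.0292,-0.1753)
o4: d²=37 ≤ ρ²=37; F_rep = 40·(1,-6)/37² = (0.0292,-0.1753)
F = F_att + ΣF_rep = (-1.0000,11.6494)
p' = p + 1/8·F = (9.8750,-7.5438)

Fx=-1.0000 Fy=11.6494 x'=9.8750 y'=-7.5438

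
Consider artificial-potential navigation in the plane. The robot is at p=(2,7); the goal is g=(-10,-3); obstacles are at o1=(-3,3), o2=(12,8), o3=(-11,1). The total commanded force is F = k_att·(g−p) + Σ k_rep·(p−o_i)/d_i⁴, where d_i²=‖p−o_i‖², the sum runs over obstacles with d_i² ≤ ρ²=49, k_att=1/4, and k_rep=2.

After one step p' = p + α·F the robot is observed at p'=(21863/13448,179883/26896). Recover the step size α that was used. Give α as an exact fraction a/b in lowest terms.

F_att = 1/4·(g−p) = 1/4·(-12,-10) = (-3.0000,-2.5000)
o1: d²=41 ≤ ρ²=49; F_rep = 2·(5,4)/41² = (0.0059,0.0048)
o2: d²=101 > ρ²=49 → inactive
o3: d²=205 > ρ²=49 → inactive
F = F_att + ΣF_rep = (-2.9941,-2.4952)
Δp = p'−p = (-0.3743,-0.3119); α = Δx/Fx = (-5033/13448) / (-5033/1681) = 1/8
check: Δy/Fy = (-8389/26896) / (-8389/3362) = 1/8 ✓

α = 1/8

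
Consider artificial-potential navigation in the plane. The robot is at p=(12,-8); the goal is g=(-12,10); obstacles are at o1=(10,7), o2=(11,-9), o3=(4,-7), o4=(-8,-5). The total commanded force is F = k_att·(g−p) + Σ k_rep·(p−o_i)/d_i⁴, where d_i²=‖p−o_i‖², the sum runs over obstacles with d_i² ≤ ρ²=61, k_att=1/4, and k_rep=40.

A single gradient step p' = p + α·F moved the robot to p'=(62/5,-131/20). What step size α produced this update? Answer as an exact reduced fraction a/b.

α = 1/10

F_att = 1/4·(g−p) = 1/4·(-24,18) = (-6.0000,4.5000)
o1: d²=229 > ρ²=61 → inactive
o2: d²=2 ≤ ρ²=61; F_rep = 40·(1,1)/2² = (10.0000,10.0000)
o3: d²=65 > ρ²=61 → inactive
o4: d²=409 > ρ²=61 → inactive
F = F_att + ΣF_rep = (4.0000,14.5000)
Δp = p'−p = (0.4000,1.4500); α = Δx/Fx = (2/5) / (4) = 1/10
check: Δy/Fy = (29/20) / (29/2) = 1/10 ✓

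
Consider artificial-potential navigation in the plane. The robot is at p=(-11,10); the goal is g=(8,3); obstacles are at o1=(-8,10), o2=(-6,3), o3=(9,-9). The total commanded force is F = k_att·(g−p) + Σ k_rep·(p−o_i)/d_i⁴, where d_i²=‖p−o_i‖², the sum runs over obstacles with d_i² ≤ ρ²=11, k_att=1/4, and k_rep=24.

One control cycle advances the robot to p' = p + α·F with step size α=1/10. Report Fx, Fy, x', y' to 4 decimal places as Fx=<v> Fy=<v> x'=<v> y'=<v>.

F_att = 1/4·(g−p) = 1/4·(19,-7) = (4.7500,-1.7500)
o1: d²=9 ≤ ρ²=11; F_rep = 24·(-3,0)/9² = (-0.8889,0.0000)
o2: d²=74 > ρ²=11 → inactive
o3: d²=761 > ρ²=11 → inactive
F = F_att + ΣF_rep = (3.8611,-1.7500)
p' = p + 1/10·F = (-10.6139,9.8250)

Fx=3.8611 Fy=-1.7500 x'=-10.6139 y'=9.8250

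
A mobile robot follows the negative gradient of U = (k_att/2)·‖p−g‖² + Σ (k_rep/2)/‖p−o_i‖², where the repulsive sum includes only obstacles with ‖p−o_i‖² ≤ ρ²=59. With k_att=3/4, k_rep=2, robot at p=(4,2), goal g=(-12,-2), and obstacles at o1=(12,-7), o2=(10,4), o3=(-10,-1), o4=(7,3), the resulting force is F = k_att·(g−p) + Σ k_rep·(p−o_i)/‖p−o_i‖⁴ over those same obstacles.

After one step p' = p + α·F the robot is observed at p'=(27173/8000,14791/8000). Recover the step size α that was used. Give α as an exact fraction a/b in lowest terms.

F_att = 3/4·(g−p) = 3/4·(-16,-4) = (-12.0000,-3.0000)
o1: d²=145 > ρ²=59 → inactive
o2: d²=40 ≤ ρ²=59; F_rep = 2·(-6,-2)/40² = (-0.0075,-0.0025)
o3: d²=205 > ρ²=59 → inactive
o4: d²=10 ≤ ρ²=59; F_rep = 2·(-3,-1)/10² = (-0.0600,-0.0200)
F = F_att + ΣF_rep = (-12.0675,-3.0225)
Δp = p'−p = (-0.6034,-0.1511); α = Δx/Fx = (-4827/8000) / (-4827/400) = 1/20
check: Δy/Fy = (-1209/8000) / (-1209/400) = 1/20 ✓

α = 1/20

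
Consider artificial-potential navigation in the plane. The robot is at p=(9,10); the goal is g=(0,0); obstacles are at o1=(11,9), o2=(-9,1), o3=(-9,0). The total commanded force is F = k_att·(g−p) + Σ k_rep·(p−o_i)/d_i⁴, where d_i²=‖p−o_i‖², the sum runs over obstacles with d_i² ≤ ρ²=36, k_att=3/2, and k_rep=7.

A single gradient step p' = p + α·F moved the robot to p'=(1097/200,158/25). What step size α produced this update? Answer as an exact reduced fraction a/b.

α = 1/4

F_att = 3/2·(g−p) = 3/2·(-9,-10) = (-13.5000,-15.0000)
o1: d²=5 ≤ ρ²=36; F_rep = 7·(-2,1)/5² = (-0.5600,0.2800)
o2: d²=405 > ρ²=36 → inactive
o3: d²=424 > ρ²=36 → inactive
F = F_att + ΣF_rep = (-14.0600,-14.7200)
Δp = p'−p = (-3.5150,-3.6800); α = Δx/Fx = (-703/200) / (-703/50) = 1/4
check: Δy/Fy = (-92/25) / (-368/25) = 1/4 ✓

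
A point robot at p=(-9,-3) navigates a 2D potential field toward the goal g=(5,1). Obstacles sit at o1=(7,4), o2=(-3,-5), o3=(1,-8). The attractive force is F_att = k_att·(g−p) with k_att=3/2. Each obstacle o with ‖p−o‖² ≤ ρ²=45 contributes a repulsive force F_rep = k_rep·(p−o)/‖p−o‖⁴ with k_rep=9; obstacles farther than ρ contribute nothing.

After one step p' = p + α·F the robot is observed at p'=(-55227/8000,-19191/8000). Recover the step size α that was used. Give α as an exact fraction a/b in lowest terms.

α = 1/10

F_att = 3/2·(g−p) = 3/2·(14,4) = (21.0000,6.0000)
o1: d²=305 > ρ²=45 → inactive
o2: d²=40 ≤ ρ²=45; F_rep = 9·(-6,2)/40² = (-0.0338,0.0112)
o3: d²=125 > ρ²=45 → inactive
F = F_att + ΣF_rep = (20.9662,6.0113)
Δp = p'−p = (2.0966,0.6011); α = Δx/Fx = (16773/8000) / (16773/800) = 1/10
check: Δy/Fy = (4809/8000) / (4809/800) = 1/10 ✓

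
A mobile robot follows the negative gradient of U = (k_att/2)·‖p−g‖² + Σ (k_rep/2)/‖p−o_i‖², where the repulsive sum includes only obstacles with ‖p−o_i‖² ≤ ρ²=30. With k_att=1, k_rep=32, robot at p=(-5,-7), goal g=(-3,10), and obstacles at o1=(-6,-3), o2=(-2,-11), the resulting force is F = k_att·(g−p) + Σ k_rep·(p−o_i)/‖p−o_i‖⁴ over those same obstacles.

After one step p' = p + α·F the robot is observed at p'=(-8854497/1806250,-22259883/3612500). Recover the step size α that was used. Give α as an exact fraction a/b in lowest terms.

F_att = 1·(g−p) = 1·(2,17) = (2.0000,17.0000)
o1: d²=17 ≤ ρ²=30; F_rep = 32·(1,-4)/17² = (0.1107,-0.4429)
o2: d²=25 ≤ ρ²=30; F_rep = 32·(-3,4)/25² = (-0.1536,0.2048)
F = F_att + ΣF_rep = (1.9571,16.7619)
Δp = p'−p = (0.0979,0.8381); α = Δx/Fx = (176753/1806250) / (353506/180625) = 1/20
check: Δy/Fy = (3027617/3612500) / (3027617/180625) = 1/20 ✓

α = 1/20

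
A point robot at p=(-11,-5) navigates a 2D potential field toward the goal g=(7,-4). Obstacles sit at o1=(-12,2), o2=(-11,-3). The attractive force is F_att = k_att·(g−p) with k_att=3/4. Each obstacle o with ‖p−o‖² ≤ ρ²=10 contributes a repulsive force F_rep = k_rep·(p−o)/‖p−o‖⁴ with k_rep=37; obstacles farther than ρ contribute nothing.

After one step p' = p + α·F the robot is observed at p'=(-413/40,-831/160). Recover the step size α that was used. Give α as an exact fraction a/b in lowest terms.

α = 1/20

F_att = 3/4·(g−p) = 3/4·(18,1) = (13.5000,0.7500)
o1: d²=50 > ρ²=10 → inactive
o2: d²=4 ≤ ρ²=10; F_rep = 37·(0,-2)/4² = (0.0000,-4.6250)
F = F_att + ΣF_rep = (13.5000,-3.8750)
Δp = p'−p = (0.6750,-0.1938); α = Δx/Fx = (27/40) / (27/2) = 1/20
check: Δy/Fy = (-31/160) / (-31/8) = 1/20 ✓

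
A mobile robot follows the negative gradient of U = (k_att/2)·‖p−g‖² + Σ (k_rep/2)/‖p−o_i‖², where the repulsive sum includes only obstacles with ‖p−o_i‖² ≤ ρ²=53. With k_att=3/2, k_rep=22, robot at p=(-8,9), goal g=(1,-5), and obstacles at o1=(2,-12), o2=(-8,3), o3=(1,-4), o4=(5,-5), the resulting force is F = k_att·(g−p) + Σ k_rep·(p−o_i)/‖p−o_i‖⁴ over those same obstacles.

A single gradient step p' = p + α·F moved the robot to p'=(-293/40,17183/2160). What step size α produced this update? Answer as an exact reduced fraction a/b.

α = 1/20

F_att = 3/2·(g−p) = 3/2·(9,-14) = (13.5000,-21.0000)
o1: d²=541 > ρ²=53 → inactive
o2: d²=36 ≤ ρ²=53; F_rep = 22·(0,6)/36² = (0.0000,0.1019)
o3: d²=250 > ρ²=53 → inactive
o4: d²=365 > ρ²=53 → inactive
F = F_att + ΣF_rep = (13.5000,-20.8981)
Δp = p'−p = (0.6750,-1.0449); α = Δx/Fx = (27/40) / (27/2) = 1/20
check: Δy/Fy = (-2257/2160) / (-2257/108) = 1/20 ✓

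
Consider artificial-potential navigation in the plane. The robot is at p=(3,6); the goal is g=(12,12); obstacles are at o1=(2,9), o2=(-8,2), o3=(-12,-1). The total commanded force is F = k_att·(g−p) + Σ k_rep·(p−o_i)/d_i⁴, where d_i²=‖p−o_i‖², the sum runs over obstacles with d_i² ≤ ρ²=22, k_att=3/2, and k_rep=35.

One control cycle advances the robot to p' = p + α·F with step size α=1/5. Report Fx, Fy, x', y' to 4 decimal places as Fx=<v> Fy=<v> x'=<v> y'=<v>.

F_att = 3/2·(g−p) = 3/2·(9,6) = (13.5000,9.0000)
o1: d²=10 ≤ ρ²=22; F_rep = 35·(1,-3)/10² = (0.3500,-1.0500)
o2: d²=137 > ρ²=22 → inactive
o3: d²=274 > ρ²=22 → inactive
F = F_att + ΣF_rep = (13.8500,7.9500)
p' = p + 1/5·F = (5.7700,7.5900)

Fx=13.8500 Fy=7.9500 x'=5.7700 y'=7.5900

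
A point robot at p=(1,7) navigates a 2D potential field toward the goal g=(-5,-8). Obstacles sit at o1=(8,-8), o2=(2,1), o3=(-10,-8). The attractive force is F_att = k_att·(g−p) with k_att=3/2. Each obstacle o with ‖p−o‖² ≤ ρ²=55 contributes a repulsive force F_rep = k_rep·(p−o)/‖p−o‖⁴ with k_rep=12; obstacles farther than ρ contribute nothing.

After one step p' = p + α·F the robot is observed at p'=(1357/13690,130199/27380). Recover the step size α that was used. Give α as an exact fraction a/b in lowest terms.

F_att = 3/2·(g−p) = 3/2·(-6,-15) = (-9.0000,-22.5000)
o1: d²=274 > ρ²=55 → inactive
o2: d²=37 ≤ ρ²=55; F_rep = 12·(-1,6)/37² = (-0.0088,0.0526)
o3: d²=346 > ρ²=55 → inactive
F = F_att + ΣF_rep = (-9.0088,-22.4474)
Δp = p'−p = (-0.9009,-2.2447); α = Δx/Fx = (-12333/13690) / (-12333/1369) = 1/10
check: Δy/Fy = (-61461/27380) / (-61461/2738) = 1/10 ✓

α = 1/10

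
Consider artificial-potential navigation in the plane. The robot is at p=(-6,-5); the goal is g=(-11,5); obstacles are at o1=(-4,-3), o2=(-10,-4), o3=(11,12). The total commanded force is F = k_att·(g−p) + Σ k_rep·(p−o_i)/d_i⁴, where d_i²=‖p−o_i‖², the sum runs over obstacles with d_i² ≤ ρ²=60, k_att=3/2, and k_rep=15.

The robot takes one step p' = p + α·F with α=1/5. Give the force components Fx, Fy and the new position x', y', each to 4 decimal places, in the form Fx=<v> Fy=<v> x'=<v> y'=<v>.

F_att = 3/2·(g−p) = 3/2·(-5,10) = (-7.5000,15.0000)
o1: d²=8 ≤ ρ²=60; F_rep = 15·(-2,-2)/8² = (-0.4688,-0.4688)
o2: d²=17 ≤ ρ²=60; F_rep = 15·(4,-1)/17² = (0.2076,-0.0519)
o3: d²=578 > ρ²=60 → inactive
F = F_att + ΣF_rep = (-7.7611,14.4793)
p' = p + 1/5·F = (-7.5522,-2.1041)

Fx=-7.7611 Fy=14.4793 x'=-7.5522 y'=-2.1041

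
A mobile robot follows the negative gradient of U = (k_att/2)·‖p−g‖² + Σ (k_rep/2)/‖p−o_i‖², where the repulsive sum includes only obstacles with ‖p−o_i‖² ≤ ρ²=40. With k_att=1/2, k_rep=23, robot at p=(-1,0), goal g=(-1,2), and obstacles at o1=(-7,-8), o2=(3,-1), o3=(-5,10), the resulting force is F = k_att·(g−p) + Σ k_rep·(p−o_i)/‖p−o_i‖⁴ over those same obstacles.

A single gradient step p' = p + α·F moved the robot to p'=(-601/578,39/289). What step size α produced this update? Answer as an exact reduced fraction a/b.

α = 1/8

F_att = 1/2·(g−p) = 1/2·(0,2) = (0.0000,1.0000)
o1: d²=100 > ρ²=40 → inactive
o2: d²=17 ≤ ρ²=40; F_rep = 23·(-4,1)/17² = (-0.3183,0.0796)
o3: d²=116 > ρ²=40 → inactive
F = F_att + ΣF_rep = (-0.3183,1.0796)
Δp = p'−p = (-0.0398,0.1349); α = Δx/Fx = (-23/578) / (-92/289) = 1/8
check: Δy/Fy = (39/289) / (312/289) = 1/8 ✓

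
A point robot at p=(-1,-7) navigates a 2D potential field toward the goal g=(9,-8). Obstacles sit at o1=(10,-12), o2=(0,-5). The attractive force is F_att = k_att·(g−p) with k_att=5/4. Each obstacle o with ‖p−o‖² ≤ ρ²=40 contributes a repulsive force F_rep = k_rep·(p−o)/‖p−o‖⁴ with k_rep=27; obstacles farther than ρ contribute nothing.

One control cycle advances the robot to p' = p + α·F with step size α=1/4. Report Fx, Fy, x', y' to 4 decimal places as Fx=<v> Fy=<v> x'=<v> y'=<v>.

F_att = 5/4·(g−p) = 5/4·(10,-1) = (12.5000,-1.2500)
o1: d²=146 > ρ²=40 → inactive
o2: d²=5 ≤ ρ²=40; F_rep = 27·(-1,-2)/5² = (-1.0800,-2.1600)
F = F_att + ΣF_rep = (11.4200,-3.4100)
p' = p + 1/4·F = (1.8550,-7.8525)

Fx=11.4200 Fy=-3.4100 x'=1.8550 y'=-7.8525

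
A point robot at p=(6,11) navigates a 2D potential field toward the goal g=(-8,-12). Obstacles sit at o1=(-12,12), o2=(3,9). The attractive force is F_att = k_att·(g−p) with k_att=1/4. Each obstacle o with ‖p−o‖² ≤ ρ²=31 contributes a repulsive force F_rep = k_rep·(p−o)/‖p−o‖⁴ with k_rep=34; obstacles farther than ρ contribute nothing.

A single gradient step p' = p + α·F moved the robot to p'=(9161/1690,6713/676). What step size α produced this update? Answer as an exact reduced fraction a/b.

α = 1/5

F_att = 1/4·(g−p) = 1/4·(-14,-23) = (-3.5000,-5.7500)
o1: d²=325 > ρ²=31 → inactive
o2: d²=13 ≤ ρ²=31; F_rep = 34·(3,2)/13² = (0.6036,0.4024)
F = F_att + ΣF_rep = (-2.8964,-5.3476)
Δp = p'−p = (-0.5793,-1.0695); α = Δx/Fx = (-979/1690) / (-979/338) = 1/5
check: Δy/Fy = (-723/676) / (-3615/676) = 1/5 ✓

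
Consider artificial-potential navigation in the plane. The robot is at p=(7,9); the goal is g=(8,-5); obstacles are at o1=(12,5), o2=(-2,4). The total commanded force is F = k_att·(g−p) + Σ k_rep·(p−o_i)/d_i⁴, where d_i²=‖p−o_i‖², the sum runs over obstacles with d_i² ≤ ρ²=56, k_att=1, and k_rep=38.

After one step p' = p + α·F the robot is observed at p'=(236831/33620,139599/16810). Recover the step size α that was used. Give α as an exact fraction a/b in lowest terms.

F_att = 1·(g−p) = 1·(1,-14) = (1.0000,-14.0000)
o1: d²=41 ≤ ρ²=56; F_rep = 38·(-5,4)/41² = (-0.1130,0.0904)
o2: d²=106 > ρ²=56 → inactive
F = F_att + ΣF_rep = (0.8870,-13.9096)
Δp = p'−p = (0.0443,-0.6955); α = Δx/Fx = (1491/33620) / (1491/1681) = 1/20
check: Δy/Fy = (-11691/16810) / (-23382/1681) = 1/20 ✓

α = 1/20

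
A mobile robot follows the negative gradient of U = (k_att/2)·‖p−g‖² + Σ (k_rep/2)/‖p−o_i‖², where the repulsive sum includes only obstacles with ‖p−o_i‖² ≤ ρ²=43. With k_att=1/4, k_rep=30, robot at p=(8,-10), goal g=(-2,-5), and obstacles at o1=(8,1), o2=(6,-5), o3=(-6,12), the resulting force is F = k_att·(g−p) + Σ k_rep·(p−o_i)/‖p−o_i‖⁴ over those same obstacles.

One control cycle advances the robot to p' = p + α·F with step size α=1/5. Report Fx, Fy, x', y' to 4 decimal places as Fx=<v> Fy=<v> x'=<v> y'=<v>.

F_att = 1/4·(g−p) = 1/4·(-10,5) = (-2.5000,1.2500)
o1: d²=121 > ρ²=43 → inactive
o2: d²=29 ≤ ρ²=43; F_rep = 30·(2,-5)/29² = (0.0713,-0.1784)
o3: d²=680 > ρ²=43 → inactive
F = F_att + ΣF_rep = (-2.4287,1.0716)
p' = p + 1/5·F = (7.5143,-9.7857)

Fx=-2.4287 Fy=1.0716 x'=7.5143 y'=-9.7857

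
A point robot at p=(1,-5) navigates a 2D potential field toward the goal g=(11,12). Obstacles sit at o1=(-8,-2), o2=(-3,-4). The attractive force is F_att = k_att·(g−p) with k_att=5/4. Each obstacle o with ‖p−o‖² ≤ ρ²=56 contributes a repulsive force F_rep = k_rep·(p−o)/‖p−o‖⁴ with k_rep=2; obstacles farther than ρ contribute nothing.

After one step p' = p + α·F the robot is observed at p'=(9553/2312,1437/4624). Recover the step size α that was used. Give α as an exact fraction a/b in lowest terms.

α = 1/4

F_att = 5/4·(g−p) = 5/4·(10,17) = (12.5000,21.2500)
o1: d²=90 > ρ²=56 → inactive
o2: d²=17 ≤ ρ²=56; F_rep = 2·(4,-1)/17² = (0.0277,-0.0069)
F = F_att + ΣF_rep = (12.5277,21.2431)
Δp = p'−p = (3.1319,5.3108); α = Δx/Fx = (7241/2312) / (7241/578) = 1/4
check: Δy/Fy = (24557/4624) / (24557/1156) = 1/4 ✓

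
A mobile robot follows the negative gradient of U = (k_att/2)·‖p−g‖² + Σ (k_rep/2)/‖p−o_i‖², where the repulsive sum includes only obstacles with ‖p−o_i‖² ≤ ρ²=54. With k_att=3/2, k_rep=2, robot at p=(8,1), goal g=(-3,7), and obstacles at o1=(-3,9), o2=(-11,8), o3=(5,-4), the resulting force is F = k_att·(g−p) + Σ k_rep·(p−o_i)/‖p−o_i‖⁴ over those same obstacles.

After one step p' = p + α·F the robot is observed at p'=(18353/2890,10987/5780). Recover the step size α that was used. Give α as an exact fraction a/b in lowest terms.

α = 1/10

F_att = 3/2·(g−p) = 3/2·(-11,6) = (-16.5000,9.0000)
o1: d²=185 > ρ²=54 → inactive
o2: d²=410 > ρ²=54 → inactive
o3: d²=34 ≤ ρ²=54; F_rep = 2·(3,5)/34² = (0.0052,0.0087)
F = F_att + ΣF_rep = (-16.4948,9.0087)
Δp = p'−p = (-1.6495,0.9009); α = Δx/Fx = (-4767/2890) / (-4767/289) = 1/10
check: Δy/Fy = (5207/5780) / (5207/578) = 1/10 ✓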